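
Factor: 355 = 5^1*71^1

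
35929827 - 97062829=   -61133002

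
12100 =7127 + 4973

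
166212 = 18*9234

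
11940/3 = 3980  =  3980.00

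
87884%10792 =1548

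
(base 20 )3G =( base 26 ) 2o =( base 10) 76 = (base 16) 4c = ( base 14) 56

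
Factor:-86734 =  - 2^1*17^1*2551^1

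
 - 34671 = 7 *( - 4953) 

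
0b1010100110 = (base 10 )678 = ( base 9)833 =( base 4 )22212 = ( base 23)16b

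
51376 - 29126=22250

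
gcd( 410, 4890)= 10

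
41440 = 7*5920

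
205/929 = 205/929=0.22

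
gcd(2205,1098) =9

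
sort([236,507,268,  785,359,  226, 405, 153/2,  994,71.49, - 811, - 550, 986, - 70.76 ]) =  [ - 811, - 550 , - 70.76, 71.49 , 153/2, 226, 236, 268,359,405, 507, 785, 986, 994]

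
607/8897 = 607/8897 = 0.07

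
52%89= 52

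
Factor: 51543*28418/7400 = 732374487/3700  =  2^( - 2 )* 3^3*5^(-2) * 13^1*23^1*37^(- 1)*83^1*1093^1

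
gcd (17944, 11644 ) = 4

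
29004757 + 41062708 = 70067465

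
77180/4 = 19295 = 19295.00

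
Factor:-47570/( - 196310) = 71^1*293^ ( - 1 )= 71/293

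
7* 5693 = 39851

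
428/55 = 428/55 = 7.78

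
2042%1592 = 450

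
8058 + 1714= 9772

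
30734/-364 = -15367/182=- 84.43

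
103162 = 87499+15663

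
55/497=55/497 = 0.11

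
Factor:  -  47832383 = -43^1* 1112381^1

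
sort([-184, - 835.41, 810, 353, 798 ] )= [ - 835.41, - 184,353, 798, 810]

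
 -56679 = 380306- 436985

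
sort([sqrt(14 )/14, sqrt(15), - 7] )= [- 7,sqrt( 14)/14,  sqrt(15 ) ] 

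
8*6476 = 51808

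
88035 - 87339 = 696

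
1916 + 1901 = 3817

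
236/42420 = 59/10605=0.01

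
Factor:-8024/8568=-59/63 = -3^(-2)*7^( - 1)*  59^1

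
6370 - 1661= 4709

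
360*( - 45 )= - 16200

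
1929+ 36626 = 38555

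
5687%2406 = 875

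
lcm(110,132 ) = 660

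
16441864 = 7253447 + 9188417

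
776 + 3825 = 4601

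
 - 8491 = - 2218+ - 6273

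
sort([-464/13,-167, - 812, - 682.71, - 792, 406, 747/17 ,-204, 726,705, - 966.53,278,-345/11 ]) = [-966.53, - 812, - 792,- 682.71, -204, - 167, - 464/13, - 345/11 , 747/17 , 278, 406,  705 , 726]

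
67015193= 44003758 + 23011435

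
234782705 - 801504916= - 566722211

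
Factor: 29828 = 2^2*7457^1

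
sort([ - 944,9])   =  [  -  944,  9]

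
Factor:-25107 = -3^1*8369^1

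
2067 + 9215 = 11282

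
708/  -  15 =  - 48 + 4/5= -  47.20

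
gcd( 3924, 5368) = 4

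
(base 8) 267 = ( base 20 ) 93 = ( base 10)183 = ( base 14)d1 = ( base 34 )5d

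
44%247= 44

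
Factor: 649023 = 3^1*47^1*4603^1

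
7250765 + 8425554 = 15676319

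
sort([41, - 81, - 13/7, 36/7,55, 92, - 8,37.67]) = [  -  81, - 8,  -  13/7,36/7 , 37.67,  41, 55,92] 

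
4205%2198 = 2007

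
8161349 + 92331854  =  100493203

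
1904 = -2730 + 4634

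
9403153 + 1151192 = 10554345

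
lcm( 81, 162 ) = 162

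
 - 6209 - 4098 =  - 10307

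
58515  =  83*705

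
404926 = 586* 691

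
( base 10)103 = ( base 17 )61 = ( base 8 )147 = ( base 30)3D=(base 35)2X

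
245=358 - 113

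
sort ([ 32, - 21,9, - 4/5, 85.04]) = [ - 21, - 4/5, 9 , 32, 85.04]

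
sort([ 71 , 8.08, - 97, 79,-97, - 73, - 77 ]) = [ - 97, - 97,- 77, - 73,8.08,71,79 ]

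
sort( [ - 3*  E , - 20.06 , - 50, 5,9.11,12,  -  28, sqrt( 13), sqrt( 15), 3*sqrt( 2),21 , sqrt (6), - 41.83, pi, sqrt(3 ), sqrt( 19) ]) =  [ - 50 , - 41.83 , - 28, - 20.06, - 3*E,sqrt (3), sqrt( 6 ), pi, sqrt( 13) , sqrt( 15),3*sqrt(2), sqrt( 19 ) , 5,9.11,12, 21 ]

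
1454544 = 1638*888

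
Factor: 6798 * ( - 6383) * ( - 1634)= 2^2 * 3^1*11^1 * 13^1*19^1*43^1*103^1*491^1 = 70901929956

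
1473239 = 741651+731588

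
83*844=70052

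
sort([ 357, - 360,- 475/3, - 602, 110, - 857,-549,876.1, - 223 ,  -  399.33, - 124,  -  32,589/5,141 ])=[ - 857, - 602,-549 , - 399.33, - 360, - 223, - 475/3, - 124, - 32,  110,589/5, 141,  357, 876.1]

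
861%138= 33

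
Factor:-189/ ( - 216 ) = 2^( - 3)*7^1  =  7/8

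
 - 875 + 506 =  - 369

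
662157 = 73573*9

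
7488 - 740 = 6748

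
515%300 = 215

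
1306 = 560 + 746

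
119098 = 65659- - 53439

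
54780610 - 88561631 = - 33781021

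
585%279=27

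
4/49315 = 4/49315 =0.00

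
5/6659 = 5/6659 = 0.00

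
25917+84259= 110176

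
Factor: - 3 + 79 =2^2 * 19^1 = 76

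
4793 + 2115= 6908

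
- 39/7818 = - 1 + 2593/2606 = - 0.00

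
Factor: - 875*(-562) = 2^1* 5^3*7^1*281^1 =491750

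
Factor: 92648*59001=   5466324648 = 2^3*3^1*37^1*71^1 * 277^1*313^1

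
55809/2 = 55809/2   =  27904.50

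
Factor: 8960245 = 5^1*7^1*67^1*3821^1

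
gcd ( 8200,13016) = 8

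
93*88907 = 8268351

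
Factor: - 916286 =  - 2^1 * 7^1*65449^1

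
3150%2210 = 940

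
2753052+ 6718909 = 9471961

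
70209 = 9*7801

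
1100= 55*20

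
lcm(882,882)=882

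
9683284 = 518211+9165073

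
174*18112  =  3151488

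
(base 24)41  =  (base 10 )97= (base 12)81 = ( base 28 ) 3d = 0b1100001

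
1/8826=1/8826 =0.00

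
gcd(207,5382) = 207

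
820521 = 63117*13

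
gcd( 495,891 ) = 99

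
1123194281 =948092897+175101384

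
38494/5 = 7698 + 4/5 = 7698.80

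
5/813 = 5/813=0.01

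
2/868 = 1/434 = 0.00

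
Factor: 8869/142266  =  49/786 = 2^( - 1)*3^( - 1)*7^2*  131^( - 1 ) 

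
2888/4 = 722 = 722.00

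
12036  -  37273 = -25237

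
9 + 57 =66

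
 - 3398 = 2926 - 6324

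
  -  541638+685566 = 143928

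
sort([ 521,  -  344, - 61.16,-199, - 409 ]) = [ - 409, -344,-199,-61.16,521 ] 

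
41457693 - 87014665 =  - 45556972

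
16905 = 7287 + 9618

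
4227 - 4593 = -366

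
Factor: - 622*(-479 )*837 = 2^1 * 3^3*31^1*311^1*479^1  =  249374106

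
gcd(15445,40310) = 5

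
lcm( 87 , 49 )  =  4263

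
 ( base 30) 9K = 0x122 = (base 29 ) a0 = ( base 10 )290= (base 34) 8i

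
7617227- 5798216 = 1819011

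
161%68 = 25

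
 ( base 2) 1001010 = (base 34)26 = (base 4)1022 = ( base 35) 24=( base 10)74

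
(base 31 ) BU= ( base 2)101110011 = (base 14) 1C7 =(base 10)371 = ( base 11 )308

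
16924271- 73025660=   -  56101389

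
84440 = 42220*2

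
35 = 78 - 43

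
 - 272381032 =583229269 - 855610301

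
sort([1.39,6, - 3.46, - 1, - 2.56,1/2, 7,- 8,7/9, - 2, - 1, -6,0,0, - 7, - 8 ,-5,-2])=[-8 , - 8, - 7,-6, - 5, - 3.46, - 2.56,-2,-2, - 1, - 1 , 0 , 0 , 1/2, 7/9 , 1.39,6, 7] 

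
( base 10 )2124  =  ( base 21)4H3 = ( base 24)3GC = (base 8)4114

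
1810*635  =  1149350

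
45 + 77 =122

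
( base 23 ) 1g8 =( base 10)905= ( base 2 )1110001001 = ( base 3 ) 1020112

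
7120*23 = 163760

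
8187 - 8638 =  -451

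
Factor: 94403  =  67^1*1409^1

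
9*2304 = 20736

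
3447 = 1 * 3447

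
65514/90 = 10919/15 = 727.93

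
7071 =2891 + 4180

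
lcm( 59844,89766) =179532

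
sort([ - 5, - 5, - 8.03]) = [-8.03,-5 , - 5]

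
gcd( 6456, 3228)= 3228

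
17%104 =17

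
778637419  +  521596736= 1300234155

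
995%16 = 3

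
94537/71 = 1331 + 36/71 = 1331.51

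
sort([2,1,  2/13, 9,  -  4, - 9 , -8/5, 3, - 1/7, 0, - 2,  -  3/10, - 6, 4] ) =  [ - 9,-6 , - 4, - 2 , - 8/5, - 3/10 , - 1/7, 0,2/13, 1, 2,3, 4,9 ] 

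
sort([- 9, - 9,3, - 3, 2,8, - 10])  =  [-10,  -  9,-9,  -  3, 2, 3, 8 ] 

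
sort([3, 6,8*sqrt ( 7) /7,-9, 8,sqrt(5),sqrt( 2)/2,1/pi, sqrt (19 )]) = [  -  9,1/pi,sqrt(2 )/2,sqrt( 5) , 3,8*sqrt( 7) /7,sqrt(19),6,8]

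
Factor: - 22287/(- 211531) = 3^1 * 19^1 * 541^ ( - 1 ) = 57/541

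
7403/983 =7403/983 = 7.53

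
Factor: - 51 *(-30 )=1530 = 2^1 *3^2*5^1*17^1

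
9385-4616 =4769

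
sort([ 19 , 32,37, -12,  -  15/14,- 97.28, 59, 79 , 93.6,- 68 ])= [-97.28, - 68, - 12,-15/14, 19,  32  ,  37,59,79,93.6] 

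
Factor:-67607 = -67607^1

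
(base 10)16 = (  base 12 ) 14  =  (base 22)G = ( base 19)g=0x10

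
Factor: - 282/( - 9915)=94/3305 = 2^1*5^ (  -  1 ) * 47^1*661^( - 1) 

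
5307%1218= 435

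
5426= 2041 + 3385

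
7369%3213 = 943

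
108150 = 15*7210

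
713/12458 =713/12458=0.06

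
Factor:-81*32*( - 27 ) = 2^5*3^7  =  69984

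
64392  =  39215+25177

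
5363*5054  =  27104602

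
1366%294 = 190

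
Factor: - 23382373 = - 7^1*3340339^1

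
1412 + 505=1917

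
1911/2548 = 3/4  =  0.75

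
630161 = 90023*7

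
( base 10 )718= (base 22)1AE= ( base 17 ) 284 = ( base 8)1316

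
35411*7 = 247877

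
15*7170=107550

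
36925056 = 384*96159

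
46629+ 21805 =68434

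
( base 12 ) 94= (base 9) 134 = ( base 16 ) 70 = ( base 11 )a2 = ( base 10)112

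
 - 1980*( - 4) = 7920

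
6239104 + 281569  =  6520673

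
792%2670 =792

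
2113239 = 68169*31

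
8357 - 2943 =5414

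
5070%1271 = 1257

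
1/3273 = 1/3273= 0.00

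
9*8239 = 74151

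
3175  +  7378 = 10553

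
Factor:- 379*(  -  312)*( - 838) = - 99091824 = - 2^4*3^1*13^1*379^1 * 419^1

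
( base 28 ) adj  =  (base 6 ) 102023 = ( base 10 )8223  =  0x201F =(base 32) 80V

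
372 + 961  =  1333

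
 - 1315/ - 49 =1315/49 = 26.84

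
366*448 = 163968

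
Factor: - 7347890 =-2^1*5^1*11^1*67^1*997^1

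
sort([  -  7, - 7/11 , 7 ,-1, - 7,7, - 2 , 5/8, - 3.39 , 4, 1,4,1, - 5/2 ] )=[ - 7, - 7 ,  -  3.39, - 5/2, -2,-1 , - 7/11, 5/8 , 1 , 1,4, 4,7,7]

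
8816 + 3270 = 12086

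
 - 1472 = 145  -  1617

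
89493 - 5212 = 84281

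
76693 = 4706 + 71987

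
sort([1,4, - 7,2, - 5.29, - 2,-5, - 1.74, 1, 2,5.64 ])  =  [ - 7, - 5.29, - 5 ,-2, - 1.74,1,1, 2, 2,4,5.64]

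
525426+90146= 615572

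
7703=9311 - 1608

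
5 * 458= 2290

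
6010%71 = 46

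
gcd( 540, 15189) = 3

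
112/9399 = 112/9399 =0.01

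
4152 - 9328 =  - 5176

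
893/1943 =893/1943 = 0.46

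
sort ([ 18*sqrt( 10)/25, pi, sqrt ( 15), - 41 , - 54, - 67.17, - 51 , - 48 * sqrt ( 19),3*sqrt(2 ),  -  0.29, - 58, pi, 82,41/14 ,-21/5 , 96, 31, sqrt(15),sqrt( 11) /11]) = [ - 48*sqrt(19), - 67.17, - 58, - 54 , - 51, - 41, - 21/5, - 0.29,sqrt( 11 ) /11, 18*sqrt( 10)/25,41/14, pi,  pi,sqrt (15),  sqrt( 15),3 * sqrt(2), 31, 82,96]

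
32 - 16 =16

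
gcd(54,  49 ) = 1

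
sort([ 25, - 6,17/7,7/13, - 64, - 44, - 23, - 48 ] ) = [ - 64, - 48, - 44 ,- 23,-6,7/13,17/7,25] 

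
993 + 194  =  1187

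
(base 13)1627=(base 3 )11110011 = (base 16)cac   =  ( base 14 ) 127a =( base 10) 3244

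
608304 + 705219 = 1313523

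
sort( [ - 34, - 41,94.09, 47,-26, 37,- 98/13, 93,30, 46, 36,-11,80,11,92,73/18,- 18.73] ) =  [ - 41,-34,- 26,  -  18.73, - 11, - 98/13, 73/18,11, 30, 36,37, 46, 47,80,92, 93, 94.09]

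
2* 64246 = 128492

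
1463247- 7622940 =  - 6159693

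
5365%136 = 61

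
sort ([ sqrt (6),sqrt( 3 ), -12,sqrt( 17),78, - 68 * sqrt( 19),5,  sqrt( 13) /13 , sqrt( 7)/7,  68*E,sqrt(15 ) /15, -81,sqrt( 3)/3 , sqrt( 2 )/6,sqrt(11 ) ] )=[ - 68*sqrt ( 19), - 81, - 12, sqrt( 2)/6,sqrt(15 )/15,sqrt( 13) /13, sqrt(7)/7,sqrt( 3 ) /3,sqrt( 3 ),sqrt( 6 ), sqrt( 11), sqrt(17),5,78,68*E ] 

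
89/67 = 1 + 22/67 = 1.33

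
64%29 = 6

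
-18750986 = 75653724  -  94404710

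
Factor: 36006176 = 2^5 * 1125193^1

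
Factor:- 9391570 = - 2^1*5^1*939157^1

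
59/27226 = 59/27226 = 0.00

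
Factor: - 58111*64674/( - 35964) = 208792823/1998 = 2^( - 1)*3^( -3)*37^ ( - 1 )*3593^1*58111^1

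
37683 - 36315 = 1368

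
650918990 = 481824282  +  169094708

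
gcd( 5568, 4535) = 1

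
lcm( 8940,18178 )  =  545340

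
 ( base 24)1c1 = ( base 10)865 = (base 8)1541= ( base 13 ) 517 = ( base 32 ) R1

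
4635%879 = 240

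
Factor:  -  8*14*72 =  - 8064 = - 2^7*3^2*7^1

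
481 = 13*37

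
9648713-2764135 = 6884578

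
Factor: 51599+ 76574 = 128173= 128173^1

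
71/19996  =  71/19996 = 0.00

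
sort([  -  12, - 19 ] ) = [ - 19, - 12]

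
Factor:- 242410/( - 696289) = 2^1*5^1*7^1*11^(-1 )*3463^1* 63299^( - 1) 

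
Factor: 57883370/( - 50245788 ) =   -  2^ (  -  1)*3^( - 1) * 5^1*83^1 * 1847^( - 1)*2267^ (  -  1)*69739^1 = - 28941685/25122894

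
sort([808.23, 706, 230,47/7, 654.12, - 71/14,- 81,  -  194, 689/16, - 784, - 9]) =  [ - 784,-194,-81,  -  9,-71/14,47/7, 689/16,230,654.12,706, 808.23]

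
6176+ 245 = 6421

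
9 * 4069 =36621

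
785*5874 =4611090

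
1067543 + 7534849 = 8602392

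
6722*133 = 894026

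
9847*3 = 29541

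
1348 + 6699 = 8047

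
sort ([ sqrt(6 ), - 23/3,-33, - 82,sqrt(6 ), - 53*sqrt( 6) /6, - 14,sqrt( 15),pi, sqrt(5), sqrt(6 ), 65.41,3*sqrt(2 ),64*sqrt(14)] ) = [ - 82, - 33, - 53 * sqrt(6)/6, - 14,-23/3, sqrt( 5 ),sqrt( 6 ),sqrt(6), sqrt(6), pi, sqrt (15),3 * sqrt(2 ),65.41 , 64*sqrt(14) ] 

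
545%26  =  25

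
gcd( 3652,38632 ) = 44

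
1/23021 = 1/23021 =0.00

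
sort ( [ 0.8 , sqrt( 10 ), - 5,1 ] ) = [ - 5,0.8,1, sqrt (10 ) ] 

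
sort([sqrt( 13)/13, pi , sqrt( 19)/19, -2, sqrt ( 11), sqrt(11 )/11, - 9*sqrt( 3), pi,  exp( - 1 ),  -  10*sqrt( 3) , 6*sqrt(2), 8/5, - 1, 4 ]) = [  -  10 *sqrt(3 ), - 9  *sqrt (3) ,-2, - 1 , sqrt(19)/19, sqrt(13)/13,sqrt( 11 )/11, exp( - 1), 8/5, pi, pi, sqrt( 11 ), 4, 6*sqrt(2)]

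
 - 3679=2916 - 6595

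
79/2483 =79/2483 = 0.03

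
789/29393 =789/29393 = 0.03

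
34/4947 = 2/291 =0.01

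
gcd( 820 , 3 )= 1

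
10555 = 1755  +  8800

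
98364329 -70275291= 28089038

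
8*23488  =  187904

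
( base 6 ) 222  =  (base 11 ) 79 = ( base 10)86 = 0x56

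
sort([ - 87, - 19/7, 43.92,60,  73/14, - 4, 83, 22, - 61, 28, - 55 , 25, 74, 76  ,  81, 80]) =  [ -87,- 61, - 55, -4,-19/7,73/14, 22, 25,  28,43.92,60,74,76, 80,81, 83] 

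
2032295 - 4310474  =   - 2278179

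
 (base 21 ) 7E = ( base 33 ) 4t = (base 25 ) 6b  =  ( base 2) 10100001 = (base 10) 161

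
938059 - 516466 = 421593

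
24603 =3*8201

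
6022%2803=416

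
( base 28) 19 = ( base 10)37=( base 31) 16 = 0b100101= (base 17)23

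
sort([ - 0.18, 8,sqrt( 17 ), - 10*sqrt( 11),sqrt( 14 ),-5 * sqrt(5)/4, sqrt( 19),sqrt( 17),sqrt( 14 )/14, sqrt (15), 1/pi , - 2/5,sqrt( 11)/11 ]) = [ - 10*sqrt ( 11 ),  -  5 * sqrt( 5) /4, - 2/5,  -  0.18,sqrt(14)/14,sqrt( 11 ) /11, 1/pi,sqrt( 14),  sqrt( 15 ), sqrt( 17),sqrt(17 ),sqrt (19 ),  8]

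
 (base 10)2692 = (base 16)A84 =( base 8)5204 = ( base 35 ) 26w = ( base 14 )DA4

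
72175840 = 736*98065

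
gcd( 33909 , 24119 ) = 89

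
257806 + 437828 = 695634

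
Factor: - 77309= - 97^1*797^1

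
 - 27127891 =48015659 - 75143550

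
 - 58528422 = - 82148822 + 23620400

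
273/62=273/62=4.40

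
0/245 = 0 = 0.00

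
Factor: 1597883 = 7^1 * 67^1 * 3407^1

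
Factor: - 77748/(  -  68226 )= 2^1*11^1 *19^1*31^1*83^( - 1)*137^(-1)  =  12958/11371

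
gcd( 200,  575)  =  25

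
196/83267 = 196/83267 = 0.00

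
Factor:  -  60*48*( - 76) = 2^8*3^2*5^1*19^1 =218880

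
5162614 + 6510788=11673402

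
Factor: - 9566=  - 2^1*4783^1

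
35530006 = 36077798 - 547792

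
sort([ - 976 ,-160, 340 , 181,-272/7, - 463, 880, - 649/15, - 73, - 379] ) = [ - 976, - 463,-379, - 160 ,-73, - 649/15, -272/7, 181, 340, 880]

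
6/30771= 2/10257=0.00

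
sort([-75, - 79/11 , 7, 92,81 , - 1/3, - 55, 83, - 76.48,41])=[- 76.48,-75, - 55  ,-79/11, - 1/3,  7 , 41,81, 83, 92]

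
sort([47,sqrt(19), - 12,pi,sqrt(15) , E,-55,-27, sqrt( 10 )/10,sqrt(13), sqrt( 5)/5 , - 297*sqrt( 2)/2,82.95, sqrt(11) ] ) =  [-297 * sqrt(2 )/2, - 55, - 27,  -  12, sqrt(10 )/10,sqrt( 5 )/5,E,pi,sqrt( 11 ), sqrt(13 ),sqrt( 15 ), sqrt(19 ),  47 , 82.95 ] 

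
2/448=1/224 =0.00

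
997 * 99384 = 99085848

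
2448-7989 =  -  5541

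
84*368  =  30912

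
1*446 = 446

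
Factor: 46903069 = 46903069^1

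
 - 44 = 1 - 45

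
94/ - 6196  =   - 1+3051/3098 =- 0.02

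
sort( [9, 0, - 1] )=[-1 , 0, 9 ]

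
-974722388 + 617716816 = - 357005572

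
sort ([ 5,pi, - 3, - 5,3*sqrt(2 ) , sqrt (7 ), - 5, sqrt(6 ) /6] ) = [ - 5, - 5, - 3, sqrt (6)/6, sqrt(7 ), pi,3 * sqrt(2), 5]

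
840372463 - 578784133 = 261588330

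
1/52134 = 1/52134 = 0.00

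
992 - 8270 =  - 7278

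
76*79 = 6004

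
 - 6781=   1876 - 8657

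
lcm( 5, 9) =45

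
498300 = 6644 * 75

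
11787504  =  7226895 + 4560609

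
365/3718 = 365/3718 = 0.10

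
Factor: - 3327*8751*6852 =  - 2^2*3^3*571^1*1109^1*2917^1 = - 199493081604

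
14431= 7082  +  7349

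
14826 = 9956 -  - 4870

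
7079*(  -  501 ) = - 3546579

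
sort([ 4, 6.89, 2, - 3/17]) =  [ - 3/17,2,4, 6.89 ] 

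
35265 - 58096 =  -  22831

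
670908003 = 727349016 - 56441013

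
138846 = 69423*2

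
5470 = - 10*(-547)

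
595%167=94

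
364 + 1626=1990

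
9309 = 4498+4811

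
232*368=85376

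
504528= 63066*8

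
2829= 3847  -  1018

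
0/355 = 0  =  0.00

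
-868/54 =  - 434/27 = - 16.07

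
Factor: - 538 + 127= - 411 = - 3^1*137^1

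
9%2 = 1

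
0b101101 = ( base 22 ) 21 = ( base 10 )45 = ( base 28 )1h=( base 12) 39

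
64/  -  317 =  -64/317 = -0.20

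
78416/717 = 78416/717 = 109.37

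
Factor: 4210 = 2^1*5^1*421^1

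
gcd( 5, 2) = 1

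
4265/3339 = 4265/3339 =1.28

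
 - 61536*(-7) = 430752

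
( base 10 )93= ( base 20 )4d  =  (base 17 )58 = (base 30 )33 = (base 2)1011101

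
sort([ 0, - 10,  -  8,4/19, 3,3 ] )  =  [ - 10, - 8, 0,4/19, 3,3 ] 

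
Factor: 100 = 2^2*5^2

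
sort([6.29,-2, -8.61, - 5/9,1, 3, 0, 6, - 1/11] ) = [-8.61,-2,-5/9, - 1/11, 0,  1, 3, 6,6.29 ] 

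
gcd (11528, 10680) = 8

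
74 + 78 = 152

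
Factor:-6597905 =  -5^1*571^1* 2311^1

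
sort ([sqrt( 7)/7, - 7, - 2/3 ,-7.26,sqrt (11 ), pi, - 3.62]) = [ - 7.26, - 7 , - 3.62, - 2/3,sqrt( 7) /7,  pi,sqrt( 11)] 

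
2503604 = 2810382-306778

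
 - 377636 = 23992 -401628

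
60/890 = 6/89 = 0.07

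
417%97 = 29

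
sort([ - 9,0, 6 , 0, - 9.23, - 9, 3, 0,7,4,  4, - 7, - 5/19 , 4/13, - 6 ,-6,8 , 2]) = [ - 9.23, - 9, - 9 , - 7,-6, - 6, - 5/19,0,  0, 0, 4/13, 2, 3,  4, 4,6,7, 8 ]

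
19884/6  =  3314 = 3314.00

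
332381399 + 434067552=766448951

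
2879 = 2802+77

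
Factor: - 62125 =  - 5^3*7^1 * 71^1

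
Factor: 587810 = 2^1 * 5^1 * 43^1*1367^1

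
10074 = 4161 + 5913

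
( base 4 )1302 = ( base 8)162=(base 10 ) 114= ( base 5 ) 424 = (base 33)3F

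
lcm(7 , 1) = 7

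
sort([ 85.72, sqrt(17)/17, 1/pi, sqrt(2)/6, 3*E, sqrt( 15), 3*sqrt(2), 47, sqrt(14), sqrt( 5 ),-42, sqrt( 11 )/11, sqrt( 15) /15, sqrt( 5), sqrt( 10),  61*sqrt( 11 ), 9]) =[ - 42,sqrt( 2)/6, sqrt( 17 ) /17,sqrt( 15)/15,  sqrt(11 ) /11, 1/pi,sqrt( 5 ), sqrt( 5 ), sqrt( 10 ), sqrt( 14 ), sqrt( 15 ),  3*sqrt(2 ),3*E, 9, 47,85.72, 61 * sqrt ( 11 ) ]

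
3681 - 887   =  2794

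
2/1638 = 1/819 = 0.00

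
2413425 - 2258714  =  154711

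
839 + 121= 960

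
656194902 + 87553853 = 743748755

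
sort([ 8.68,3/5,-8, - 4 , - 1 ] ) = [ - 8, - 4, - 1, 3/5,  8.68 ]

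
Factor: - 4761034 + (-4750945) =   -  9511979 = -107^1*88897^1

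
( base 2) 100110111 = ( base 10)311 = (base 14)183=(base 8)467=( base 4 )10313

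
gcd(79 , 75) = 1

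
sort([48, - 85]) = [ - 85, 48] 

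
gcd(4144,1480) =296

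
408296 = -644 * ( - 634 ) 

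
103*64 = 6592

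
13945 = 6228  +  7717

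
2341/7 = 2341/7 = 334.43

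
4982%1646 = 44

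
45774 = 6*7629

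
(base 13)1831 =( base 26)581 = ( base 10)3589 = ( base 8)7005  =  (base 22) 793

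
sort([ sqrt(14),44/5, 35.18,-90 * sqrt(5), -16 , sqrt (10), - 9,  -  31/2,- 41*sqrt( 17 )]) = [ - 90*sqrt( 5), - 41*sqrt(17),-16,  -  31/2, - 9, sqrt( 10 ), sqrt( 14 ), 44/5, 35.18]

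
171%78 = 15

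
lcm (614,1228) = 1228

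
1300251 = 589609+710642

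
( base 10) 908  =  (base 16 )38C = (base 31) T9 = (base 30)108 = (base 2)1110001100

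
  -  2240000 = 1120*( - 2000 )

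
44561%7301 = 755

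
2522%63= 2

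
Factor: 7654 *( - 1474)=-11281996 = - 2^2*11^1*43^1  *  67^1*89^1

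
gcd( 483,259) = 7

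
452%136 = 44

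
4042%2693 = 1349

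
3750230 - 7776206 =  - 4025976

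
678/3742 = 339/1871 = 0.18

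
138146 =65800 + 72346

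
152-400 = - 248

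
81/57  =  27/19 =1.42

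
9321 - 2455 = 6866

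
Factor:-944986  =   - 2^1*7^1*67499^1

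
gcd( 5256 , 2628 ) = 2628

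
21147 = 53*399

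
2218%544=42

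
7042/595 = 1006/85 = 11.84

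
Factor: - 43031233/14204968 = - 2^ ( - 3)*7^1*17^2*89^1*239^1*769^ ( - 1) * 2309^(  -  1 ) 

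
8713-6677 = 2036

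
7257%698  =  277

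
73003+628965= 701968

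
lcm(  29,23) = 667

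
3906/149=26 + 32/149 = 26.21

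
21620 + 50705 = 72325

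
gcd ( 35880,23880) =120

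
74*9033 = 668442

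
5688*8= 45504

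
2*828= 1656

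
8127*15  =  121905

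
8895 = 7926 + 969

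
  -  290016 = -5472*53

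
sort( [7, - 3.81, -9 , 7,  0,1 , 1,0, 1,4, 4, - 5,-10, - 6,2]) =[-10, - 9,  -  6,  -  5, - 3.81,0, 0,1,  1,1,2, 4,4,7, 7 ]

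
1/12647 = 1/12647= 0.00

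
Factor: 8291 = 8291^1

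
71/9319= 71/9319 = 0.01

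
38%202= 38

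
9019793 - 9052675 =  -  32882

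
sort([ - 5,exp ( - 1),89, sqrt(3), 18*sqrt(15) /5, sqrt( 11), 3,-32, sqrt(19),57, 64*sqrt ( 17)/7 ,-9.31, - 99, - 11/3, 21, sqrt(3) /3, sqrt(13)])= [ - 99, - 32,  -  9.31,-5, - 11/3, exp( - 1), sqrt(3 )/3, sqrt(3), 3, sqrt( 11), sqrt(13), sqrt(19), 18 * sqrt( 15 )/5, 21,64*sqrt ( 17 )/7, 57, 89]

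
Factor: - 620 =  - 2^2*5^1*31^1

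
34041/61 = 34041/61 = 558.05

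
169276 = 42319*4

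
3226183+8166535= 11392718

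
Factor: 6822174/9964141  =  2^1 * 3^1*11^ (-1 )*47^( - 1)*19273^ (  -  1 ) * 1137029^1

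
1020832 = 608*1679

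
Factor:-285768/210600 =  - 441/325 = - 3^2*5^( - 2)*7^2*13^ ( - 1)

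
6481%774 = 289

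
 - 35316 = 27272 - 62588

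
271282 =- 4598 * (-59 ) 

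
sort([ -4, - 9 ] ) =[-9, - 4]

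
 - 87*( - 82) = 7134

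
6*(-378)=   -  2268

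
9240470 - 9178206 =62264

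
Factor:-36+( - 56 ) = - 92 = - 2^2*23^1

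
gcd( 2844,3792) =948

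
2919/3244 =2919/3244 = 0.90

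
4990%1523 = 421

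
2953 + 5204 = 8157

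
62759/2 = 31379 + 1/2=31379.50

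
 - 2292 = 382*( - 6 )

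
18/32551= 18/32551=0.00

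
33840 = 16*2115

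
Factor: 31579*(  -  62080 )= - 2^7 * 5^1 *23^1 * 97^1*1373^1= - 1960424320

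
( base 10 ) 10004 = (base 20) 1504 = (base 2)10011100010100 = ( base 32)9ok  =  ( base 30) b3e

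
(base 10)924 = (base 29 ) 12P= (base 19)2AC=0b1110011100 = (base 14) 4A0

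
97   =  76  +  21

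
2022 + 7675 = 9697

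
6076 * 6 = 36456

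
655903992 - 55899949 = 600004043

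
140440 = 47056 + 93384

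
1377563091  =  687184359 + 690378732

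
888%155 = 113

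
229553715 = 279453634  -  49899919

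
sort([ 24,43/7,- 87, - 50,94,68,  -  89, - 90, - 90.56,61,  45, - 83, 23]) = [ - 90.56,  -  90, -89, - 87, - 83, - 50, 43/7,  23,24,45,61, 68,94]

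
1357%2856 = 1357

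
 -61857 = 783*(  -  79) 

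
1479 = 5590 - 4111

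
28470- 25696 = 2774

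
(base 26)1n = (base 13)3a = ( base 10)49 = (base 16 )31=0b110001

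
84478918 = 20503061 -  - 63975857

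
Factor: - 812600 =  - 2^3 * 5^2*17^1 * 239^1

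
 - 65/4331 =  - 65/4331=-0.02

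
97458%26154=18996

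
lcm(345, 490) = 33810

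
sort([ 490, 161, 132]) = [ 132,  161,490] 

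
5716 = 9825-4109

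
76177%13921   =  6572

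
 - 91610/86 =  - 1066 + 33/43 = - 1065.23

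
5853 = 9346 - 3493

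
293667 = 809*363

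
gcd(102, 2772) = 6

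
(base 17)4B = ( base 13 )61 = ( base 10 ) 79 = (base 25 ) 34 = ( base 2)1001111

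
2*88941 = 177882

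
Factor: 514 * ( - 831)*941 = -401933094 = - 2^1*3^1*257^1 * 277^1*941^1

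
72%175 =72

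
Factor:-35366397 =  - 3^1*11^1*61^1*17569^1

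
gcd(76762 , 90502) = 2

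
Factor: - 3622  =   - 2^1*1811^1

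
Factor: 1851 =3^1*617^1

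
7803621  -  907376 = 6896245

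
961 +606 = 1567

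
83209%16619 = 114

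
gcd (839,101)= 1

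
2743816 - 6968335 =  - 4224519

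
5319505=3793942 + 1525563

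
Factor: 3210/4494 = 5^1*7^(- 1) = 5/7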